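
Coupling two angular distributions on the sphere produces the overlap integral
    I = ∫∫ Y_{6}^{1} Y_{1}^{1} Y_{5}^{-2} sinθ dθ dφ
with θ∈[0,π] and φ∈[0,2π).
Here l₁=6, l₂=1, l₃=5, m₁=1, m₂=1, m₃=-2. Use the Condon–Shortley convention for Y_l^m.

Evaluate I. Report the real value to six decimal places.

Rules hold: Σm=0, L=12 even, 5≤5≤7.
N = 13·3·11 = 429
Δ = 2!·10!·0!/13! = 1/858
Racah Σ t=1..1: t=1:−1/14400 = -1/14400
⇒ 3j(6 1 5; 0 0 0)² = 6/143, sgn +1
Racah Σ t=2..2: t=2:+1/60480 = 1/60480
⇒ 3j(6 1 5; 1 1 -2)² = 5/429, sgn -1
4πI² = N·(3j₀)²·(3jₘ)² = 30/143
I = -1·√(0.20979/4π) = -0.12920749

-0.129207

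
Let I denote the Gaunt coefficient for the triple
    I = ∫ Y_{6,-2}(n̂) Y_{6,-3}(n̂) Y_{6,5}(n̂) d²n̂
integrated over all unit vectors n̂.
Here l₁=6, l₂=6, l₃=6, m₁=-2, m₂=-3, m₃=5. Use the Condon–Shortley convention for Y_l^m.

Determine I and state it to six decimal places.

-0.050240

Checks pass: Σm=0; 18 even; l₃=6∈[0,12].
(2·6+1)(2·6+1)(2·6+1) = 2197
Δ: 6! 6! 6! / 19! → 1/325909584
sum: t=0:+1/373248000 t=1:−1/1728000 t=2:+1/110592 t=3:−1/46656 t=4:+1/110592 t=5:−1/1728000 t=6:+1/373248000 = -7/1555200
3j²(6 6 6; 0 0 0) = Δ·Π!·Σ² = 400/46189  (sign -1)
sum: t=2:+1/4147200 t=3:−1/3110400 = -1/12441600
3j²(6 6 6; -2 -3 5) = Δ·Π!·Σ² = 7/4199  (sign +1)
combine: 4πI² = 2197·400/46189·7/4199 = 36400/1147619
take √, sign -1: I = -0.05023968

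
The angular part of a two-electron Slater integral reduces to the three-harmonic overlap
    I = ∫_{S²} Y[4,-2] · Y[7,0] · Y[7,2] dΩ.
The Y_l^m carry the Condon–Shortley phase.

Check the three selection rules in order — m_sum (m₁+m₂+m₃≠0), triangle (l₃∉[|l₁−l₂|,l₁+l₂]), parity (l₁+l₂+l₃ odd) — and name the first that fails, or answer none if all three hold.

none

Σmᵢ = 0  ✓
l₃∈[|l₁−l₂|,l₁+l₂]=[3,11], have l₃=7  ✓
Σlᵢ = 18 ⇒ even  ✓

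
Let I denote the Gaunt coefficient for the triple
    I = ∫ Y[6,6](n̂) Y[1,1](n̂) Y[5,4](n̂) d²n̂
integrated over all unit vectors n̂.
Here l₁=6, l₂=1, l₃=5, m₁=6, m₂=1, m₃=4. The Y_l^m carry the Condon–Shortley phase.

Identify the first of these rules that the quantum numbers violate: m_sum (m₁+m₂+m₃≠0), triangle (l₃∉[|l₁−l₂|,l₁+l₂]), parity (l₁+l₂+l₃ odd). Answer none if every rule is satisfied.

Σmᵢ = 11  ✗
l₃∈[|l₁−l₂|,l₁+l₂]=[5,7], have l₃=5
Σlᵢ = 12 ⇒ even

m_sum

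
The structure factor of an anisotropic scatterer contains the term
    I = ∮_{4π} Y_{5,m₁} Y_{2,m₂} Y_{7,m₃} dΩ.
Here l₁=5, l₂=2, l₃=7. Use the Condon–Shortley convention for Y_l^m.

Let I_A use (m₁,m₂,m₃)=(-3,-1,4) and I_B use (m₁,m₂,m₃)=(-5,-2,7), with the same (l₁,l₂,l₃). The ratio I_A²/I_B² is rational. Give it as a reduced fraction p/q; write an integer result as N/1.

45/91

Shared (l₁,l₂,l₃)=(5,2,7): N and (l;000)² cancel in I_A²/I_B².
A: Δ = 0!·10!·4!/15! = 1/15015; Racah Σ t=0..0: t=0:+1/483840 = 1/483840; ⇒ 3j(5 2 7; -3 -1 4)² = 3/91, sgn -1
B: Δ = 0!·10!·4!/15! = 1/15015; Racah Σ t=0..0: t=0:+1/87091200 = 1/87091200; ⇒ 3j(5 2 7; -5 -2 7)² = 1/15, sgn +1
I_A²/I_B² = (3/91)/(1/15) = 45/91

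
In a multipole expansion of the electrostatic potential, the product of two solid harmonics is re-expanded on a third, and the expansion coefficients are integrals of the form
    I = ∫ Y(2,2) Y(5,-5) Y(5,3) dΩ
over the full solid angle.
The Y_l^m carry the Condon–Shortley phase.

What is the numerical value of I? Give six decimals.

0.088588

Rules hold: Σm=0, L=12 even, 3≤5≤7.
N = 5·11·11 = 605
Δ = 2!·2!·8!/13! = 1/38610
Racah Σ t=0..2: t=0:+1/2880 t=1:−1/576 t=2:+1/2880 = -1/960
⇒ 3j(2 5 5; 0 0 0)² = 10/429, sgn +1
Racah Σ t=0..0: t=0:+1/161280 = 1/161280
⇒ 3j(2 5 5; 2 -5 3)² = 1/143, sgn +1
4πI² = N·(3j₀)²·(3jₘ)² = 50/507
I = +1·√(0.0986193/4π) = 0.08858824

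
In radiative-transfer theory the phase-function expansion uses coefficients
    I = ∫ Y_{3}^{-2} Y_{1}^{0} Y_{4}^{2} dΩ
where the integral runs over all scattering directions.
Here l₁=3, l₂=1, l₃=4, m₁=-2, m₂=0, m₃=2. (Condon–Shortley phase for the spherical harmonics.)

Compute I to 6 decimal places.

Checks pass: Σm=0; 8 even; l₃=4∈[2,4].
(2·3+1)(2·1+1)(2·4+1) = 189
Δ: 0! 6! 2! / 9! → 1/252
sum: t=0:+1/36 = 1/36
3j²(3 1 4; 0 0 0) = Δ·Π!·Σ² = 4/63  (sign +1)
sum: t=0:+1/120 = 1/120
3j²(3 1 4; -2 0 2) = Δ·Π!·Σ² = 1/21  (sign +1)
combine: 4πI² = 189·4/63·1/21 = 4/7
take √, sign +1: I = 0.21324362

0.213244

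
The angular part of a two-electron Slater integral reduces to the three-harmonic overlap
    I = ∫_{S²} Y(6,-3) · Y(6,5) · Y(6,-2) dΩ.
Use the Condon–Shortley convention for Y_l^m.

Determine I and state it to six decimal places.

-0.050240

Rules hold: Σm=0, L=18 even, 0≤6≤12.
N = 13·13·13 = 2197
Δ = 6!·6!·6!/19! = 1/325909584
Racah Σ t=0..6: t=0:+1/373248000 t=1:−1/1728000 t=2:+1/110592 t=3:−1/46656 t=4:+1/110592 t=5:−1/1728000 t=6:+1/373248000 = -7/1555200
⇒ 3j(6 6 6; 0 0 0)² = 400/46189, sgn -1
Racah Σ t=5..6: t=5:−1/4147200 t=6:+1/3110400 = 1/12441600
⇒ 3j(6 6 6; -3 5 -2)² = 7/4199, sgn +1
4πI² = N·(3j₀)²·(3jₘ)² = 36400/1147619
I = -1·√(0.0317178/4π) = -0.05023968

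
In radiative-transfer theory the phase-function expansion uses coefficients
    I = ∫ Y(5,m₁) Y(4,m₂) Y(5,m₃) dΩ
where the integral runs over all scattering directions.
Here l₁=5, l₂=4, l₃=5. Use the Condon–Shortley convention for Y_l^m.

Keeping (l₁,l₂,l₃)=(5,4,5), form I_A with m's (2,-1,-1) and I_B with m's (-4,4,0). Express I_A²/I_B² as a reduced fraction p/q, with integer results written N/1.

Shared (l₁,l₂,l₃)=(5,4,5): N and (l;000)² cancel in I_A²/I_B².
A: Δ = 4!·6!·4!/15! = 1/3153150; Racah Σ t=0..3: t=0:+1/5184 t=1:−1/1152 t=2:+1/2880 t=3:−1/103680 = -7/20736; ⇒ 3j(5 4 5; 2 -1 -1)² = 35/2574, sgn -1
B: Δ = 4!·6!·4!/15! = 1/3153150; Racah Σ t=4..4: t=4:+1/69120 = 1/69120; ⇒ 3j(5 4 5; -4 4 0)² = 2/143, sgn -1
I_A²/I_B² = (35/2574)/(2/143) = 35/36

35/36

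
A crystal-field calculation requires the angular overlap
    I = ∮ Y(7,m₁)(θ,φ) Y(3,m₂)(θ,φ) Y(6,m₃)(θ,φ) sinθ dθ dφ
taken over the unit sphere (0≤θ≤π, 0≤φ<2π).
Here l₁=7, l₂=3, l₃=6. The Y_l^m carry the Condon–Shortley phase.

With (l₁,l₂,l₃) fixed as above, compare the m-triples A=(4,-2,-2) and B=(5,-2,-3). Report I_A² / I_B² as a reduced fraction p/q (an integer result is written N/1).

Shared (l₁,l₂,l₃)=(7,3,6): N and (l;000)² cancel in I_A²/I_B².
A: Δ = 4!·10!·2!/17! = 1/2042040; Racah Σ t=0..1: t=0:+1/725760 t=1:−1/967680 = 1/2903040; ⇒ 3j(7 3 6; 4 -2 -2)² = 5/3094, sgn +1
B: Δ = 4!·10!·2!/17! = 1/2042040; Racah Σ t=0..1: t=0:+1/1935360 t=1:−1/4354560 = 1/3483648; ⇒ 3j(7 3 6; 5 -2 -3)² = 125/12376, sgn -1
I_A²/I_B² = (5/3094)/(125/12376) = 4/25

4/25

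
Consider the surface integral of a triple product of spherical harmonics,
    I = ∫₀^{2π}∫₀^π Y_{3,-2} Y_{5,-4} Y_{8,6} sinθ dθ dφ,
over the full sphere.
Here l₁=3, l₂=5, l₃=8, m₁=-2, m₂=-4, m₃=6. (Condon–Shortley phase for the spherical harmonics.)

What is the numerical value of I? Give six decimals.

m-sum 0 ✓  L=16 even ✓  2≤8≤8 ✓
Π(2lᵢ+1) = 7×11×17 = 1309
triangle coeff Δ(3,5,8) = 1/136136
Σ_t [0,0]: t=0:+1/518400 = 1/518400
(3j)²=56/2431 [(3 5 8; 0 0 0)], sign=+1
Σ_t [0,0]: t=0:+1/43545600 = 1/43545600
(3j)²=1/34 [(3 5 8; -2 -4 6)], sign=+1
⇒ 4πI² = 196/221
I = (+1)√(196/221/(4π)) = 0.26566049

0.265660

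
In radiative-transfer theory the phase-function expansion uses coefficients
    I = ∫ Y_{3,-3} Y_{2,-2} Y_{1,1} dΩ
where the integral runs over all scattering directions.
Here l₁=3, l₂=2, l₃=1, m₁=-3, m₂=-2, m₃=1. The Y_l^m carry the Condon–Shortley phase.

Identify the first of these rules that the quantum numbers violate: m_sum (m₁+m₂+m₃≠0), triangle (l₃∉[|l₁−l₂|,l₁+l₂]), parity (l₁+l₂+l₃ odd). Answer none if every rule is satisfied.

m_sum

azimuthal sum: -3 − 2 + 1 = -4  ✗
1 ≤ 1 ≤ 5 (triangle on l)
L = 3 + 2 + 1 = 6 (even)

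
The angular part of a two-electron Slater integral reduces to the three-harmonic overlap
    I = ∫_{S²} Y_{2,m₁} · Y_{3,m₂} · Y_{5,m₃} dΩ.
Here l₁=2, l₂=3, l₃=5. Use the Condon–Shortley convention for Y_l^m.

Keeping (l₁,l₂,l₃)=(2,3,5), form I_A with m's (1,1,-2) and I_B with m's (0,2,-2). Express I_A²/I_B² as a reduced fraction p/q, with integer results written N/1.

5/3

l's match ⇒ only the (l;m) 3-j factors differ between A and B.
A: triangle coeff Δ(2,3,5) = 1/2310; Σ_t [0,0]: t=0:+1/288 = 1/288; (3j)²=1/22 [(2 3 5; 1 1 -2)], sign=-1
B: triangle coeff Δ(2,3,5) = 1/2310; Σ_t [0,0]: t=0:+1/480 = 1/480; (3j)²=3/110 [(2 3 5; 0 2 -2)], sign=-1
I_A²/I_B² = (1/22)/(3/110) = 5/3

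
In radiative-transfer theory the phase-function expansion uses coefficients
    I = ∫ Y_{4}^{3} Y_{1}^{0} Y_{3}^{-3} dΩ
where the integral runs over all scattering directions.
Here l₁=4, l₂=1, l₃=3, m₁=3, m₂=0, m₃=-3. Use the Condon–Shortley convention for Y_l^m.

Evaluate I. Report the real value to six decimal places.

-0.162868

Rules hold: Σm=0, L=8 even, 3≤3≤5.
N = 9·3·7 = 189
Δ = 2!·6!·0!/9! = 1/252
Racah Σ t=1..1: t=1:−1/36 = -1/36
⇒ 3j(4 1 3; 0 0 0)² = 4/63, sgn +1
Racah Σ t=1..1: t=1:−1/720 = -1/720
⇒ 3j(4 1 3; 3 0 -3)² = 1/36, sgn -1
4πI² = N·(3j₀)²·(3jₘ)² = 1/3
I = -1·√(0.333333/4π) = -0.16286750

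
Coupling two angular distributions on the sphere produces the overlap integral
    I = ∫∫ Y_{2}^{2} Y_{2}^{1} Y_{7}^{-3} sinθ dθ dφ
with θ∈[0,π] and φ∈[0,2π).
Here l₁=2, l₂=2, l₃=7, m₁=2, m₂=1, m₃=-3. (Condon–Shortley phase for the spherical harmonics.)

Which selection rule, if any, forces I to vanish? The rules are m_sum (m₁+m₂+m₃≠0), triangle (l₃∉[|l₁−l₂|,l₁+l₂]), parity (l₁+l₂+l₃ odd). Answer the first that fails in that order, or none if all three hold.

triangle

Σmᵢ = 0  ✓
l₃∈[|l₁−l₂|,l₁+l₂]=[0,4], have l₃=7  ✗
Σlᵢ = 11 ⇒ odd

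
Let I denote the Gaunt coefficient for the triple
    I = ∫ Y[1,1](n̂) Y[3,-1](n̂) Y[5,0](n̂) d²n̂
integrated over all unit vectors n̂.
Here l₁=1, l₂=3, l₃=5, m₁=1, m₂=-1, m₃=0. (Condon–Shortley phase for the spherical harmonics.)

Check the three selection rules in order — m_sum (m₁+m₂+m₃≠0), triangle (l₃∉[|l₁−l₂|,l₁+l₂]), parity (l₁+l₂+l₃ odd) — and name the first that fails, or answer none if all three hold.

azimuthal sum: 1 − 1 + 0 = 0  ✓
2 ≤ 5 ≤ 4 (triangle on l)  ✗
L = 1 + 3 + 5 = 9 (odd)

triangle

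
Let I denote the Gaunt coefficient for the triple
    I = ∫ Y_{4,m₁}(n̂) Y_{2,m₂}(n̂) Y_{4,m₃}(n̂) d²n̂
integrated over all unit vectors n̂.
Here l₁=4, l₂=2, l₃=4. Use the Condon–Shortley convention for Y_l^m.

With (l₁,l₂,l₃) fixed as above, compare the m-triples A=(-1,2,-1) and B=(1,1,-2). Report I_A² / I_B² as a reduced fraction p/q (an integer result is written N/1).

Shared (l₁,l₂,l₃)=(4,2,4): N and (l;000)² cancel in I_A²/I_B².
A: Δ = 2!·6!·2!/11! = 1/13860; Racah Σ t=2..2: t=2:+1/144 = 1/144; ⇒ 3j(4 2 4; -1 2 -1)² = 10/231, sgn -1
B: Δ = 2!·6!·2!/11! = 1/13860; Racah Σ t=1..2: t=1:−1/96 t=2:+1/240 = -1/160; ⇒ 3j(4 2 4; 1 1 -2)² = 27/1540, sgn -1
I_A²/I_B² = (10/231)/(27/1540) = 200/81

200/81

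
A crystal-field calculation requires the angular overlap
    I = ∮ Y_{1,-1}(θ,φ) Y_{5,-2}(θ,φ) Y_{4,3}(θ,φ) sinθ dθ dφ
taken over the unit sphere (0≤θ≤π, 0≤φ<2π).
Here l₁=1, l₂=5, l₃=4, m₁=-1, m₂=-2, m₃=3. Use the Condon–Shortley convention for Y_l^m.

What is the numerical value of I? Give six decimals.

0.085055

Rules hold: Σm=0, L=10 even, 4≤4≤6.
N = 3·11·9 = 297
Δ = 2!·0!·8!/11! = 1/495
Racah Σ t=1..1: t=1:−1/576 = -1/576
⇒ 3j(1 5 4; 0 0 0)² = 5/99, sgn -1
Racah Σ t=2..2: t=2:+1/10080 = 1/10080
⇒ 3j(1 5 4; -1 -2 3)² = 1/165, sgn -1
4πI² = N·(3j₀)²·(3jₘ)² = 1/11
I = +1·√(0.0909091/4π) = 0.08505478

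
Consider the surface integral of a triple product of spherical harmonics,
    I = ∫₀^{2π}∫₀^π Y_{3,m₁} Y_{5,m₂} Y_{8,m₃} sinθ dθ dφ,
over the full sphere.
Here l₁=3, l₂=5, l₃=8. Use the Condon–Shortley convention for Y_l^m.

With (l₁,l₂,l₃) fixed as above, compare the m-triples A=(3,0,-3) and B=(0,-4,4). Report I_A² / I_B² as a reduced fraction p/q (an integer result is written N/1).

21/40

l's match ⇒ only the (l;m) 3-j factors differ between A and B.
A: triangle coeff Δ(3,5,8) = 1/136136; Σ_t [0,0]: t=0:+1/10368000 = 1/10368000; (3j)²=3/884 [(3 5 8; 3 0 -3)], sign=-1
B: triangle coeff Δ(3,5,8) = 1/136136; Σ_t [0,0]: t=0:+1/13063680 = 1/13063680; (3j)²=10/1547 [(3 5 8; 0 -4 4)], sign=+1
I_A²/I_B² = (3/884)/(10/1547) = 21/40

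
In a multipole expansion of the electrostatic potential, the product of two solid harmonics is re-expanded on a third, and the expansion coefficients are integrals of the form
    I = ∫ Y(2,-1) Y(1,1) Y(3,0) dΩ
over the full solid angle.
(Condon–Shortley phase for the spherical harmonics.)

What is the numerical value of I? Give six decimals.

m-sum 0 ✓  L=6 even ✓  1≤3≤3 ✓
Π(2lᵢ+1) = 5×3×7 = 105
triangle coeff Δ(2,1,3) = 1/105
Σ_t [0,0]: t=0:+1/4 = 1/4
(3j)²=3/35 [(2 1 3; 0 0 0)], sign=-1
Σ_t [0,0]: t=0:+1/12 = 1/12
(3j)²=1/35 [(2 1 3; -1 1 0)], sign=-1
⇒ 4πI² = 9/35
I = (+1)√(9/35/(4π)) = 0.14304817

0.143048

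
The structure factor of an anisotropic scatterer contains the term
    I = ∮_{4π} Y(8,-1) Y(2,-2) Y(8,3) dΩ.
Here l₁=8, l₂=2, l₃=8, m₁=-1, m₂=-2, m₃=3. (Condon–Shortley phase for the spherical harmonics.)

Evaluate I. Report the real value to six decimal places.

m-sum 0 ✓  L=18 even ✓  6≤8≤10 ✓
Π(2lᵢ+1) = 17×5×17 = 1445
triangle coeff Δ(8,2,8) = 1/348840
Σ_t [0,2]: t=0:+1/116121600 t=1:−1/25401600 t=2:+1/116121600 = -1/45158400
(3j)²=24/1615 [(8 2 8; 0 0 0)], sign=-1
Σ_t [0,0]: t=0:+1/174182400 = 1/174182400
(3j)²=77/3876 [(8 2 8; -1 -2 3)], sign=-1
⇒ 4πI² = 154/361
I = (+1)√(154/361/(4π)) = 0.18424759

0.184248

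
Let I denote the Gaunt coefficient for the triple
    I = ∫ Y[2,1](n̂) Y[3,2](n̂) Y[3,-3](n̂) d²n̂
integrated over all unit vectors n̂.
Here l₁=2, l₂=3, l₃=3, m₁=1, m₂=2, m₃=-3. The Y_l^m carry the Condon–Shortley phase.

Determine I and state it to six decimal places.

-0.210261

Checks pass: Σm=0; 8 even; l₃=3∈[1,5].
(2·2+1)(2·3+1)(2·3+1) = 245
Δ: 2! 2! 4! / 9! → 1/3780
sum: t=0:+1/24 t=1:−1/4 t=2:+1/24 = -1/6
3j²(2 3 3; 0 0 0) = Δ·Π!·Σ² = 4/105  (sign +1)
sum: t=1:−1/48 = -1/48
3j²(2 3 3; 1 2 -3) = Δ·Π!·Σ² = 5/84  (sign -1)
combine: 4πI² = 245·4/105·5/84 = 5/9
take √, sign -1: I = -0.21026104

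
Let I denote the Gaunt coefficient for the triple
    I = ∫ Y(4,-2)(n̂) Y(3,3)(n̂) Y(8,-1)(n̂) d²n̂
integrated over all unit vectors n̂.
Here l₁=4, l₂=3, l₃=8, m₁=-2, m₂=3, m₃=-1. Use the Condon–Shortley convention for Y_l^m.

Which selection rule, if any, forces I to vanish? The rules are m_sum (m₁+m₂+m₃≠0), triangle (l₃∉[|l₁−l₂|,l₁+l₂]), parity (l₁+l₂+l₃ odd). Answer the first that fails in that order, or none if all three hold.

m₁+m₂+m₃ = -2 + 3 − 1 = 0  ✓
triangle: |4−3|=1 ≤ l₃=8 ≤ 4+3=7  ✗
parity: l₁+l₂+l₃ = 15 is odd

triangle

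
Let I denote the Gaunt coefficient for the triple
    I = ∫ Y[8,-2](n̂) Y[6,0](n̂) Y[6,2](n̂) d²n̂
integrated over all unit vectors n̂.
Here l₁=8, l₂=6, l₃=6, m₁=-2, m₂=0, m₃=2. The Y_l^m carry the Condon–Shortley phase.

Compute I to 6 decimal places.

Rules hold: Σm=0, L=20 even, 2≤6≤14.
N = 17·13·13 = 2873
Δ = 8!·8!·4!/21! = 1/1309458150
Racah Σ t=2..6: t=2:+1/49766400 t=3:−1/3110400 t=4:+1/1327104 t=5:−1/3110400 t=6:+1/49766400 = 1/6635520
⇒ 3j(8 6 6; 0 0 0)² = 350/46189, sgn +1
Racah Σ t=2..6: t=2:+1/1393459200 t=3:−1/21772800 t=4:+1/3317760 t=5:−1/3110400 t=6:+1/19906560 = -1/66355200
⇒ 3j(8 6 6; -2 0 2)² = 21/92378, sgn -1
4πI² = N·(3j₀)²·(3jₘ)² = 3675/742577
I = -1·√(0.00494898/4π) = -0.01984509

-0.019845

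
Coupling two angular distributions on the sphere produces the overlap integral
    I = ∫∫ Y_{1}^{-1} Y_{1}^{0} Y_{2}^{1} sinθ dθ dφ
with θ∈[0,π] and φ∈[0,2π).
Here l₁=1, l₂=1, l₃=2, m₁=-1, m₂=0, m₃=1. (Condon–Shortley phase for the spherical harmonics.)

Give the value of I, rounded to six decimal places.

Rules hold: Σm=0, L=4 even, 0≤2≤2.
N = 3·3·5 = 45
Δ = 0!·2!·2!/5! = 1/30
Racah Σ t=0..0: t=0:+1/1 = 1/1
⇒ 3j(1 1 2; 0 0 0)² = 2/15, sgn +1
Racah Σ t=0..0: t=0:+1/2 = 1/2
⇒ 3j(1 1 2; -1 0 1)² = 1/10, sgn -1
4πI² = N·(3j₀)²·(3jₘ)² = 3/5
I = -1·√(0.6/4π) = -0.21850969

-0.218510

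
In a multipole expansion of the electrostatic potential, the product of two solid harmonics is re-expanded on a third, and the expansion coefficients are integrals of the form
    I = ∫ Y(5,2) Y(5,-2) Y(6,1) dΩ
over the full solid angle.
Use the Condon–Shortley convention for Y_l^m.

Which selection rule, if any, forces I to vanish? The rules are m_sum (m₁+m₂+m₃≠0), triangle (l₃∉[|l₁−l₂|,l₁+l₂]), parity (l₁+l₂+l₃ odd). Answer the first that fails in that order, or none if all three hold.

m_sum

azimuthal sum: 2 − 2 + 1 = 1  ✗
0 ≤ 6 ≤ 10 (triangle on l)
L = 5 + 5 + 6 = 16 (even)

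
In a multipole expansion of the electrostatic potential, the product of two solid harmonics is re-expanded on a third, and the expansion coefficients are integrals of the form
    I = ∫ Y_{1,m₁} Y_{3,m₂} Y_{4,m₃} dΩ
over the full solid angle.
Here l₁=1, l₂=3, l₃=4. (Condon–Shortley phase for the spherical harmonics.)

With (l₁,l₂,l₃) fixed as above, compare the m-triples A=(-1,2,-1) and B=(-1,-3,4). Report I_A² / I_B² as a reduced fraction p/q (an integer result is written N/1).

l's match ⇒ only the (l;m) 3-j factors differ between A and B.
A: triangle coeff Δ(1,3,4) = 1/252; Σ_t [0,0]: t=0:+1/240 = 1/240; (3j)²=1/84 [(1 3 4; -1 2 -1)], sign=-1
B: triangle coeff Δ(1,3,4) = 1/252; Σ_t [0,0]: t=0:+1/1440 = 1/1440; (3j)²=1/9 [(1 3 4; -1 -3 4)], sign=+1
I_A²/I_B² = (1/84)/(1/9) = 3/28

3/28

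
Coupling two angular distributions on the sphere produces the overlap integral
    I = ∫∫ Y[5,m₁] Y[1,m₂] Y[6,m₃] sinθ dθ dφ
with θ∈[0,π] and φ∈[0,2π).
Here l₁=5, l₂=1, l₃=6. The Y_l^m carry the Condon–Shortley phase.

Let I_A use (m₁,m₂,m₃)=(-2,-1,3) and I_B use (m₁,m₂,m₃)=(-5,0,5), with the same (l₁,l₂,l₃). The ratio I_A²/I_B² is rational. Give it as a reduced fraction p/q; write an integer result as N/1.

Same 5,1,6: normalisation and zero-m 3j drop out of the ratio.
A: Δ: 0! 10! 2! / 13! → 1/858; sum: t=0:+1/60480 = 1/60480; 3j²(5 1 6; -2 -1 3) = Δ·Π!·Σ² = 6/143  (sign -1)
B: Δ: 0! 10! 2! / 13! → 1/858; sum: t=0:+1/3628800 = 1/3628800; 3j²(5 1 6; -5 0 5) = Δ·Π!·Σ² = 1/78  (sign -1)
I_A²/I_B² = (6/143)/(1/78) = 36/11

36/11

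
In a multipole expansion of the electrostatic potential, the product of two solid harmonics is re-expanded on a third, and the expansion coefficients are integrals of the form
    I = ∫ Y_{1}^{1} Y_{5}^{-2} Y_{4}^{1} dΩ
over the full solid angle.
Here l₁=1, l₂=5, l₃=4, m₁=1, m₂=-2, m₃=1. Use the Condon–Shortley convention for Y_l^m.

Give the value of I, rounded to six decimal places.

m-sum 0 ✓  L=10 even ✓  4≤4≤6 ✓
Π(2lᵢ+1) = 3×11×9 = 297
triangle coeff Δ(1,5,4) = 1/495
Σ_t [1,1]: t=1:−1/576 = -1/576
(3j)²=5/99 [(1 5 4; 0 0 0)], sign=-1
Σ_t [0,0]: t=0:+1/1440 = 1/1440
(3j)²=7/165 [(1 5 4; 1 -2 1)], sign=-1
⇒ 4πI² = 7/11
I = (+1)√(7/11/(4π)) = 0.22503380

0.225034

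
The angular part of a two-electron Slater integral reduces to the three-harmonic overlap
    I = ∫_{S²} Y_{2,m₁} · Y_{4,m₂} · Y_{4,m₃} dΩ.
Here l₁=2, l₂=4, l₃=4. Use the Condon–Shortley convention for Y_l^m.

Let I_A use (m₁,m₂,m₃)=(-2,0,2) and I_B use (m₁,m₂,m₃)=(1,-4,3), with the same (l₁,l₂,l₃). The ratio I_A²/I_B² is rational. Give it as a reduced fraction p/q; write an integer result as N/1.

45/49

l's match ⇒ only the (l;m) 3-j factors differ between A and B.
A: triangle coeff Δ(2,4,4) = 1/13860; Σ_t [2,2]: t=2:+1/192 = 1/192; (3j)²=3/77 [(2 4 4; -2 0 2)], sign=+1
B: triangle coeff Δ(2,4,4) = 1/13860; Σ_t [0,0]: t=0:+1/1440 = 1/1440; (3j)²=7/165 [(2 4 4; 1 -4 3)], sign=-1
I_A²/I_B² = (3/77)/(7/165) = 45/49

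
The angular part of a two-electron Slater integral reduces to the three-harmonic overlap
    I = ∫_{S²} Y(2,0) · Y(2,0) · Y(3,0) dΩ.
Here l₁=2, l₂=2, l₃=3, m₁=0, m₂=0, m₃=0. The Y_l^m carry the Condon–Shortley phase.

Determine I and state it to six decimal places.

l₁+l₂+l₃=7 is odd: 3j(l;000)=0 ⇒ I=0

0.000000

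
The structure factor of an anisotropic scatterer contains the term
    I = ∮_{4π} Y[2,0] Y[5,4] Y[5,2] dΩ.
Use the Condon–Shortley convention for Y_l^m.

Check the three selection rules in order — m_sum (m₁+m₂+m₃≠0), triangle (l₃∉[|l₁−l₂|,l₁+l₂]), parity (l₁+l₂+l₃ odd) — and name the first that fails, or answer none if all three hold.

m₁+m₂+m₃ = 0 + 4 + 2 = 6  ✗
triangle: |2−5|=3 ≤ l₃=5 ≤ 2+5=7
parity: l₁+l₂+l₃ = 12 is even

m_sum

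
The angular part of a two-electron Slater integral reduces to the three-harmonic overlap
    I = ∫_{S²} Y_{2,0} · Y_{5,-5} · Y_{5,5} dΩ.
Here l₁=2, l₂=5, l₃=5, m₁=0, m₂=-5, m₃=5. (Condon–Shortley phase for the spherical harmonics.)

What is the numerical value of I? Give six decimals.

Rules hold: Σm=0, L=12 even, 3≤5≤7.
N = 5·11·11 = 605
Δ = 2!·2!·8!/13! = 1/38610
Racah Σ t=0..2: t=0:+1/2880 t=1:−1/576 t=2:+1/2880 = -1/960
⇒ 3j(2 5 5; 0 0 0)² = 10/429, sgn +1
Racah Σ t=0..0: t=0:+1/161280 = 1/161280
⇒ 3j(2 5 5; 0 -5 5)² = 15/286, sgn +1
4πI² = N·(3j₀)²·(3jₘ)² = 125/169
I = +1·√(0.739645/4π) = 0.24260890

0.242609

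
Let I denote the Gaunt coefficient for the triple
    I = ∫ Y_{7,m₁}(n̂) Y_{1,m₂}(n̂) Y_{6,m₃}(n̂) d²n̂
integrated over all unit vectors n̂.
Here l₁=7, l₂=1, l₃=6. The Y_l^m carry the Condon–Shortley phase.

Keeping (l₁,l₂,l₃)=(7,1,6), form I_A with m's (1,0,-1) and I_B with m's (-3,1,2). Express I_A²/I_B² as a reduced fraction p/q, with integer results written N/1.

16/15

l's match ⇒ only the (l;m) 3-j factors differ between A and B.
A: triangle coeff Δ(7,1,6) = 1/1365; Σ_t [1,1]: t=1:−1/604800 = -1/604800; (3j)²=16/455 [(7 1 6; 1 0 -1)], sign=+1
B: triangle coeff Δ(7,1,6) = 1/1365; Σ_t [2,2]: t=2:+1/1935360 = 1/1935360; (3j)²=3/91 [(7 1 6; -3 1 2)], sign=+1
I_A²/I_B² = (16/455)/(3/91) = 16/15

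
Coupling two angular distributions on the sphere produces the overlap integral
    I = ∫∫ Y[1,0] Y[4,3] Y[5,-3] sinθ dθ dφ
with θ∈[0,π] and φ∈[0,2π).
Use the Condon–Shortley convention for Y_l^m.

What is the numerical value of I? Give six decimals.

Rules hold: Σm=0, L=10 even, 3≤5≤5.
N = 3·9·11 = 297
Δ = 0!·2!·8!/11! = 1/495
Racah Σ t=0..0: t=0:+1/576 = 1/576
⇒ 3j(1 4 5; 0 0 0)² = 5/99, sgn -1
Racah Σ t=0..0: t=0:+1/5040 = 1/5040
⇒ 3j(1 4 5; 0 3 -3)² = 16/495, sgn +1
4πI² = N·(3j₀)²·(3jₘ)² = 16/33
I = -1·√(0.484848/4π) = -0.19642560

-0.196426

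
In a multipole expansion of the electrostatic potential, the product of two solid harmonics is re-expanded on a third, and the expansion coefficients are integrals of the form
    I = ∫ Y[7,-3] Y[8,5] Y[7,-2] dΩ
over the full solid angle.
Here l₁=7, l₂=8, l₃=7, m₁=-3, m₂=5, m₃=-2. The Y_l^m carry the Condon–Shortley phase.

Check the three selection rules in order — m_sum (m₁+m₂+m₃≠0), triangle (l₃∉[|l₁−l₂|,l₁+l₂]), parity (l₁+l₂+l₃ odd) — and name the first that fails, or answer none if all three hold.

azimuthal sum: -3 + 5 − 2 = 0  ✓
1 ≤ 7 ≤ 15 (triangle on l)  ✓
L = 7 + 8 + 7 = 22 (even)  ✓

none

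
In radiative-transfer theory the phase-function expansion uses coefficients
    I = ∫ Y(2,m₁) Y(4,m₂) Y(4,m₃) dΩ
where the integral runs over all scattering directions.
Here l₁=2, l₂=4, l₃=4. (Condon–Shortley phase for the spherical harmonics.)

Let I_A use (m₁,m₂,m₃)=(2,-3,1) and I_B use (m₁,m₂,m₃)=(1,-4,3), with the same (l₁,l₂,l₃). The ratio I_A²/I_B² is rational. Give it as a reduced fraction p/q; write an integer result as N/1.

9/14

Shared (l₁,l₂,l₃)=(2,4,4): N and (l;000)² cancel in I_A²/I_B².
A: Δ = 2!·2!·6!/11! = 1/13860; Racah Σ t=0..0: t=0:+1/480 = 1/480; ⇒ 3j(2 4 4; 2 -3 1)² = 3/110, sgn -1
B: Δ = 2!·2!·6!/11! = 1/13860; Racah Σ t=0..0: t=0:+1/1440 = 1/1440; ⇒ 3j(2 4 4; 1 -4 3)² = 7/165, sgn -1
I_A²/I_B² = (3/110)/(7/165) = 9/14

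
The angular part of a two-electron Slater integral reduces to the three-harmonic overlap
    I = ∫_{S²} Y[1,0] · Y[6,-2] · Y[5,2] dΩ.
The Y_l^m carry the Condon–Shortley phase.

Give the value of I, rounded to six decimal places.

Checks pass: Σm=0; 12 even; l₃=5∈[5,7].
(2·1+1)(2·6+1)(2·5+1) = 429
Δ: 2! 0! 10! / 13! → 1/858
sum: t=1:−1/14400 = -1/14400
3j²(1 6 5; 0 0 0) = Δ·Π!·Σ² = 6/143  (sign +1)
sum: t=1:−1/30240 = -1/30240
3j²(1 6 5; 0 -2 2) = Δ·Π!·Σ² = 16/429  (sign +1)
combine: 4πI² = 429·6/143·16/429 = 96/143
take √, sign +1: I = 0.23113338

0.231133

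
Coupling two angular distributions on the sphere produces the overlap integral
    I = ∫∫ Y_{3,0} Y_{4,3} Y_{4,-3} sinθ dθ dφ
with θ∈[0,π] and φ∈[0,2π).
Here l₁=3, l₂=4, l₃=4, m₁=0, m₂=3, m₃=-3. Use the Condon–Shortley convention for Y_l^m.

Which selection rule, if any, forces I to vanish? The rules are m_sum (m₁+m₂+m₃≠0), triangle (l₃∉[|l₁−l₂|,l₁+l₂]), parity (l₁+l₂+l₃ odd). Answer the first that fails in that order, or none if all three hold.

Σmᵢ = 0  ✓
l₃∈[|l₁−l₂|,l₁+l₂]=[1,7], have l₃=4  ✓
Σlᵢ = 11 ⇒ odd  ✗

parity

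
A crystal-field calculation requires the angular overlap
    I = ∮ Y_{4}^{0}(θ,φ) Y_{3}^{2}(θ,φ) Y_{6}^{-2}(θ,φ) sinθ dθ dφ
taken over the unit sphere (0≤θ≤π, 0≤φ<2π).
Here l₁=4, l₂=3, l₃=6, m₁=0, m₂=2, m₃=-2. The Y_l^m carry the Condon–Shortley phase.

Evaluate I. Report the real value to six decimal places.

l₁+l₂+l₃=13 is odd: 3j(l;000)=0 ⇒ I=0

0.000000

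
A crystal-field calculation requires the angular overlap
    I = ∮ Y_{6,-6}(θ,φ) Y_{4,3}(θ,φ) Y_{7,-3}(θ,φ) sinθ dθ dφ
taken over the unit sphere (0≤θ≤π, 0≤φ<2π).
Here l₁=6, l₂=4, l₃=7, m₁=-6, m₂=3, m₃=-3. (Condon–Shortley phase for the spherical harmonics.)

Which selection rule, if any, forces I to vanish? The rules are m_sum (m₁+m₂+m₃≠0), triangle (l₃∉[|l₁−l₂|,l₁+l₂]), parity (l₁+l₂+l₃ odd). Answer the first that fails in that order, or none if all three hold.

m_sum

Σmᵢ = -6  ✗
l₃∈[|l₁−l₂|,l₁+l₂]=[2,10], have l₃=7
Σlᵢ = 17 ⇒ odd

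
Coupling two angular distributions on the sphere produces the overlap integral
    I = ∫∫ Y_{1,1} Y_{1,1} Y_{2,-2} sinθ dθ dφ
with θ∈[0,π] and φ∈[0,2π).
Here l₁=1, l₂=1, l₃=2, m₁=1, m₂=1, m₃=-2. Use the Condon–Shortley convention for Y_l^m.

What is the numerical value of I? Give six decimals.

Rules hold: Σm=0, L=4 even, 0≤2≤2.
N = 3·3·5 = 45
Δ = 0!·2!·2!/5! = 1/30
Racah Σ t=0..0: t=0:+1/1 = 1/1
⇒ 3j(1 1 2; 0 0 0)² = 2/15, sgn +1
Racah Σ t=0..0: t=0:+1/4 = 1/4
⇒ 3j(1 1 2; 1 1 -2)² = 1/5, sgn +1
4πI² = N·(3j₀)²·(3jₘ)² = 6/5
I = +1·√(1.2/4π) = 0.30901936

0.309019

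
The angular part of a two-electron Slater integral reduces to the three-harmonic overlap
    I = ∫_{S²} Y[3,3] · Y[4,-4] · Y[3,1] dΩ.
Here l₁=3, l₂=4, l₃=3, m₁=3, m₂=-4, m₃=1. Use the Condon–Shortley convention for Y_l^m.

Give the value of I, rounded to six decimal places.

m-sum 0 ✓  L=10 even ✓  1≤3≤7 ✓
Π(2lᵢ+1) = 7×9×7 = 441
triangle coeff Δ(3,4,3) = 1/34650
Σ_t [1,3]: t=1:−1/72 t=2:+1/16 t=3:−1/72 = 5/144
(3j)²=2/77 [(3 4 3; 0 0 0)], sign=-1
Σ_t [0,0]: t=0:+1/1152 = 1/1152
(3j)²=1/33 [(3 4 3; 3 -4 1)], sign=+1
⇒ 4πI² = 42/121
I = (-1)√(42/121/(4π)) = -0.16619847

-0.166198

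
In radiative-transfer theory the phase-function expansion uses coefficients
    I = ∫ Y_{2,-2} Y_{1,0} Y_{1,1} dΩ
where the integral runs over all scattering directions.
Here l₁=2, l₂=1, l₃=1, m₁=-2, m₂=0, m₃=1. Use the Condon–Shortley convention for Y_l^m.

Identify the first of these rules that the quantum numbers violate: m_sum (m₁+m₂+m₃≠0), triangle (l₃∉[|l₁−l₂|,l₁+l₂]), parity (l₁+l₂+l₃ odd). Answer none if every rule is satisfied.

m_sum

m₁+m₂+m₃ = -2 + 0 + 1 = -1  ✗
triangle: |2−1|=1 ≤ l₃=1 ≤ 2+1=3
parity: l₁+l₂+l₃ = 4 is even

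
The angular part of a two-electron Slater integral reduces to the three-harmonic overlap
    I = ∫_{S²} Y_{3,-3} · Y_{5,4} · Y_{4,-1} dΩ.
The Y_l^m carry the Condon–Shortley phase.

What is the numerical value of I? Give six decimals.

-0.186208

Checks pass: Σm=0; 12 even; l₃=4∈[2,8].
(2·3+1)(2·5+1)(2·4+1) = 693
Δ: 4! 2! 6! / 13! → 1/180180
sum: t=1:−1/576 t=2:+1/144 t=3:−1/576 = 1/288
3j²(3 5 4; 0 0 0) = Δ·Π!·Σ² = 20/1001  (sign +1)
sum: t=4:+1/5760 = 1/5760
3j²(3 5 4; -3 4 -1) = Δ·Π!·Σ² = 9/286  (sign -1)
combine: 4πI² = 693·20/1001·9/286 = 810/1859
take √, sign -1: I = -0.18620781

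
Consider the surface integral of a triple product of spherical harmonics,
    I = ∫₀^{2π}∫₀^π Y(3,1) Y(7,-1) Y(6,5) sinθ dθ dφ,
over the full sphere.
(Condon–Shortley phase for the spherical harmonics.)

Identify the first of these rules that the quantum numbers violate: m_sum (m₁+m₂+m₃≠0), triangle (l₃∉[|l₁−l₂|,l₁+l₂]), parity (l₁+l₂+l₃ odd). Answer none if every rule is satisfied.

m_sum

azimuthal sum: 1 − 1 + 5 = 5  ✗
4 ≤ 6 ≤ 10 (triangle on l)
L = 3 + 7 + 6 = 16 (even)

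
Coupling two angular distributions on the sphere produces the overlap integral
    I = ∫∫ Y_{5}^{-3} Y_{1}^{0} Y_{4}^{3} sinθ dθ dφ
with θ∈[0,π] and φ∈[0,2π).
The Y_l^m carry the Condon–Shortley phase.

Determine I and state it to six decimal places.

Rules hold: Σm=0, L=10 even, 4≤4≤6.
N = 11·3·9 = 297
Δ = 2!·8!·0!/11! = 1/495
Racah Σ t=1..1: t=1:−1/576 = -1/576
⇒ 3j(5 1 4; 0 0 0)² = 5/99, sgn -1
Racah Σ t=1..1: t=1:−1/5040 = -1/5040
⇒ 3j(5 1 4; -3 0 3)² = 16/495, sgn +1
4πI² = N·(3j₀)²·(3jₘ)² = 16/33
I = -1·√(0.484848/4π) = -0.19642560

-0.196426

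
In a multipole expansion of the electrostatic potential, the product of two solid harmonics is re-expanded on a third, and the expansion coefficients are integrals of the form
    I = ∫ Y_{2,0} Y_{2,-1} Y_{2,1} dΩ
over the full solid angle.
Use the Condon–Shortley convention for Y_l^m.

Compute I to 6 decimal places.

m-sum 0 ✓  L=6 even ✓  0≤2≤4 ✓
Π(2lᵢ+1) = 5×5×5 = 125
triangle coeff Δ(2,2,2) = 1/630
Σ_t [0,2]: t=0:+1/8 t=1:−1/1 t=2:+1/8 = -3/4
(3j)²=2/35 [(2 2 2; 0 0 0)], sign=-1
Σ_t [0,1]: t=0:+1/4 t=1:−1/2 = -1/4
(3j)²=1/70 [(2 2 2; 0 -1 1)], sign=+1
⇒ 4πI² = 5/49
I = (-1)√(5/49/(4π)) = -0.09011188

-0.090112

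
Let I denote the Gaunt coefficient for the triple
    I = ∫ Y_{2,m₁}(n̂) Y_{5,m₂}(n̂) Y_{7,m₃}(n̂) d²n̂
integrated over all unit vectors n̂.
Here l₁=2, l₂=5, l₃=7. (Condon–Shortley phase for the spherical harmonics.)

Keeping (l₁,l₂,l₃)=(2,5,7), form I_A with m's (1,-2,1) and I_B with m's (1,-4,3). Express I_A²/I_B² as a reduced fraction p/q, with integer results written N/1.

Same 2,5,7: normalisation and zero-m 3j drop out of the ratio.
A: Δ: 0! 4! 10! / 15! → 1/15015; sum: t=0:+1/181440 = 1/181440; 3j²(2 5 7; 1 -2 1) = Δ·Π!·Σ² = 32/3003  (sign +1)
B: Δ: 0! 4! 10! / 15! → 1/15015; sum: t=0:+1/2177280 = 1/2177280; 3j²(2 5 7; 1 -4 3) = Δ·Π!·Σ² = 8/3003  (sign +1)
I_A²/I_B² = (32/3003)/(8/3003) = 4/1

4/1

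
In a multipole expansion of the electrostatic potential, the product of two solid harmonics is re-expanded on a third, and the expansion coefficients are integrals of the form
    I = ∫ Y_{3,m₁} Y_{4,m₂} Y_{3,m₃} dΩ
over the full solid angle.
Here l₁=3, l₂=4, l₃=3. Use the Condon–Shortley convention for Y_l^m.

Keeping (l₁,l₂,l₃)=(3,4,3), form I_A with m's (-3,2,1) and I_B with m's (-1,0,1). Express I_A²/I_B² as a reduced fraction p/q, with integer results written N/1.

l's match ⇒ only the (l;m) 3-j factors differ between A and B.
A: triangle coeff Δ(3,4,3) = 1/34650; Σ_t [4,4]: t=4:+1/192 = 1/192; (3j)²=3/77 [(3 4 3; -3 2 1)], sign=+1
B: triangle coeff Δ(3,4,3) = 1/34650; Σ_t [2,4]: t=2:+1/32 t=3:−1/36 t=4:+1/1152 = 5/1152; (3j)²=1/1386 [(3 4 3; -1 0 1)], sign=+1
I_A²/I_B² = (3/77)/(1/1386) = 54/1

54/1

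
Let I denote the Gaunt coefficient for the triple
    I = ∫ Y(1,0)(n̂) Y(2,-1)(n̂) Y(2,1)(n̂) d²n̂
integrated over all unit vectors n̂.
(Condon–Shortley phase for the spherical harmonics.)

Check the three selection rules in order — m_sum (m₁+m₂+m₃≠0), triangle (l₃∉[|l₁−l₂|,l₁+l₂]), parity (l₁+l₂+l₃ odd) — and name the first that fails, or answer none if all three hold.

azimuthal sum: 0 − 1 + 1 = 0  ✓
1 ≤ 2 ≤ 3 (triangle on l)  ✓
L = 1 + 2 + 2 = 5 (odd)  ✗

parity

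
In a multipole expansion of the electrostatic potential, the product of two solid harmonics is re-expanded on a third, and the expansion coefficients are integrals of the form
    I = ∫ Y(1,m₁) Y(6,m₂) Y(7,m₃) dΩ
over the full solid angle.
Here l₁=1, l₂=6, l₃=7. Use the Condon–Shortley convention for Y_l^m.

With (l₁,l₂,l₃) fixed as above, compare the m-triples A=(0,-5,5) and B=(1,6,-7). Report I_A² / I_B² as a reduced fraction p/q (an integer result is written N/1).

l's match ⇒ only the (l;m) 3-j factors differ between A and B.
A: triangle coeff Δ(1,6,7) = 1/1365; Σ_t [0,0]: t=0:+1/39916800 = 1/39916800; (3j)²=8/455 [(1 6 7; 0 -5 5)], sign=+1
B: triangle coeff Δ(1,6,7) = 1/1365; Σ_t [0,0]: t=0:+1/958003200 = 1/958003200; (3j)²=1/15 [(1 6 7; 1 6 -7)], sign=+1
I_A²/I_B² = (8/455)/(1/15) = 24/91

24/91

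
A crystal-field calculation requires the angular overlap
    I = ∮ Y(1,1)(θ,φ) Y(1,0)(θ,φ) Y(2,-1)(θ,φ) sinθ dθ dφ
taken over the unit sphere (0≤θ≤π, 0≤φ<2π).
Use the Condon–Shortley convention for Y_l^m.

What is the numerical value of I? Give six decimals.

-0.218510

Rules hold: Σm=0, L=4 even, 0≤2≤2.
N = 3·3·5 = 45
Δ = 0!·2!·2!/5! = 1/30
Racah Σ t=0..0: t=0:+1/1 = 1/1
⇒ 3j(1 1 2; 0 0 0)² = 2/15, sgn +1
Racah Σ t=0..0: t=0:+1/2 = 1/2
⇒ 3j(1 1 2; 1 0 -1)² = 1/10, sgn -1
4πI² = N·(3j₀)²·(3jₘ)² = 3/5
I = -1·√(0.6/4π) = -0.21850969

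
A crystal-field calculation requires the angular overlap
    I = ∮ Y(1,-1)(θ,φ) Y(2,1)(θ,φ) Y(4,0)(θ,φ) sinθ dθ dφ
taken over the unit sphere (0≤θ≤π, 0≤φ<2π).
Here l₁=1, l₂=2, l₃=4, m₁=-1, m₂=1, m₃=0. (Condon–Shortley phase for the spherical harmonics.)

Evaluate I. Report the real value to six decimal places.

l₃=4 ∉ [1,3] — triangle fails ⇒ I = 0

0.000000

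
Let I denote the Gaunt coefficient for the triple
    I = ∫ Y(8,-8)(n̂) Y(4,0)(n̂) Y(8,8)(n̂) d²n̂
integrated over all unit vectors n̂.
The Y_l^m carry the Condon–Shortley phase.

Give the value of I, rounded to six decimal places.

0.178165

Rules hold: Σm=0, L=20 even, 4≤8≤12.
N = 17·9·17 = 2601
Δ = 4!·12!·4!/21! = 1/185175900
Racah Σ t=0..4: t=0:+1/557383680 t=1:−1/21772800 t=2:+1/8294400 t=3:−1/21772800 t=4:+1/557383680 = 1/30965760
⇒ 3j(8 4 8; 0 0 0)² = 36/4199, sgn +1
Racah Σ t=4..4: t=4:+1/275904921600 = 1/275904921600
⇒ 3j(8 4 8; -8 0 8)² = 52/2907, sgn +1
4πI² = N·(3j₀)²·(3jₘ)² = 144/361
I = +1·√(0.398892/4π) = 0.17816513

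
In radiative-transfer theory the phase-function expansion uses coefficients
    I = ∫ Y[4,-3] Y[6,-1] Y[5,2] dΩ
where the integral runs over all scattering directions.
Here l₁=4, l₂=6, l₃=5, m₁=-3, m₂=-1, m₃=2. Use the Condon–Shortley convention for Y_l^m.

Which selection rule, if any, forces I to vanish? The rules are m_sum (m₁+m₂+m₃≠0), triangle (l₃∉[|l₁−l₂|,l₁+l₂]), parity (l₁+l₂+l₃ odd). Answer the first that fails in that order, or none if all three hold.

m₁+m₂+m₃ = -3 − 1 + 2 = -2  ✗
triangle: |4−6|=2 ≤ l₃=5 ≤ 4+6=10
parity: l₁+l₂+l₃ = 15 is odd

m_sum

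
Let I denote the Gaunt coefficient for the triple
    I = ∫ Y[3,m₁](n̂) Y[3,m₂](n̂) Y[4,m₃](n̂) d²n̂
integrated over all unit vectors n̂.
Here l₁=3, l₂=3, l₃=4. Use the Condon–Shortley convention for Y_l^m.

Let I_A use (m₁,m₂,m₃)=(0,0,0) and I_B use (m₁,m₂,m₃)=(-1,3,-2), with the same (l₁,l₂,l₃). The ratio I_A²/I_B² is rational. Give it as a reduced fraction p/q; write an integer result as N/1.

2/3

l's match ⇒ only the (l;m) 3-j factors differ between A and B.
A: triangle coeff Δ(3,3,4) = 1/34650; Σ_t [0,2]: t=0:+1/72 t=1:−1/16 t=2:+1/72 = -5/144; (3j)²=2/77 [(3 3 4; 0 0 0)], sign=-1
B: triangle coeff Δ(3,3,4) = 1/34650; Σ_t [2,2]: t=2:+1/192 = 1/192; (3j)²=3/77 [(3 3 4; -1 3 -2)], sign=+1
I_A²/I_B² = (2/77)/(3/77) = 2/3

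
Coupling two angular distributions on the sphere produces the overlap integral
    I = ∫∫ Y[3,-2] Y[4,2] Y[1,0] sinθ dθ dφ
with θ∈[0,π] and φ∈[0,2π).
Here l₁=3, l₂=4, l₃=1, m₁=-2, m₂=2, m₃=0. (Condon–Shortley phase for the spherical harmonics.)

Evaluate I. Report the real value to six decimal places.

m-sum 0 ✓  L=8 even ✓  1≤1≤7 ✓
Π(2lᵢ+1) = 7×9×3 = 189
triangle coeff Δ(3,4,1) = 1/252
Σ_t [3,3]: t=3:−1/36 = -1/36
(3j)²=4/63 [(3 4 1; 0 0 0)], sign=+1
Σ_t [5,5]: t=5:−1/120 = -1/120
(3j)²=1/21 [(3 4 1; -2 2 0)], sign=+1
⇒ 4πI² = 4/7
I = (+1)√(4/7/(4π)) = 0.21324362

0.213244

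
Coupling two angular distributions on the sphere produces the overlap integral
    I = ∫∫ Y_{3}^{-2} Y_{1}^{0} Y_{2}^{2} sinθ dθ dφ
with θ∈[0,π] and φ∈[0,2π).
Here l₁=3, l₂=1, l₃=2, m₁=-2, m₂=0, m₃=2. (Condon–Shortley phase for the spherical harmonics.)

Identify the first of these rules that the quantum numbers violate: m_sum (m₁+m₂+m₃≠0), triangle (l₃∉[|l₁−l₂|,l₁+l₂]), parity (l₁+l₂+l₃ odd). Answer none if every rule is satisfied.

m₁+m₂+m₃ = -2 + 0 + 2 = 0  ✓
triangle: |3−1|=2 ≤ l₃=2 ≤ 3+1=4  ✓
parity: l₁+l₂+l₃ = 6 is even  ✓

none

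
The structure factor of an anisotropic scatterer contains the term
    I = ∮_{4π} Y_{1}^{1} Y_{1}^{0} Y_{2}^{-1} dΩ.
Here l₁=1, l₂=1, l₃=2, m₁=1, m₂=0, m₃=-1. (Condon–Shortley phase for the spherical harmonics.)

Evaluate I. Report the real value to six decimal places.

m-sum 0 ✓  L=4 even ✓  0≤2≤2 ✓
Π(2lᵢ+1) = 3×3×5 = 45
triangle coeff Δ(1,1,2) = 1/30
Σ_t [0,0]: t=0:+1/1 = 1/1
(3j)²=2/15 [(1 1 2; 0 0 0)], sign=+1
Σ_t [0,0]: t=0:+1/2 = 1/2
(3j)²=1/10 [(1 1 2; 1 0 -1)], sign=-1
⇒ 4πI² = 3/5
I = (-1)√(3/5/(4π)) = -0.21850969

-0.218510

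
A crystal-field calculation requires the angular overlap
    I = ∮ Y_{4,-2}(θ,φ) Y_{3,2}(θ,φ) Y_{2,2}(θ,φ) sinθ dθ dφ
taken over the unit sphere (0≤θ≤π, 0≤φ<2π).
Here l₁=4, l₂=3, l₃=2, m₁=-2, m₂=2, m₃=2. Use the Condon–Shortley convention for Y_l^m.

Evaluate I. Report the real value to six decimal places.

m-sum = -2 + 2 + 2 = 2 ≠ 0 ⇒ I = 0

0.000000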